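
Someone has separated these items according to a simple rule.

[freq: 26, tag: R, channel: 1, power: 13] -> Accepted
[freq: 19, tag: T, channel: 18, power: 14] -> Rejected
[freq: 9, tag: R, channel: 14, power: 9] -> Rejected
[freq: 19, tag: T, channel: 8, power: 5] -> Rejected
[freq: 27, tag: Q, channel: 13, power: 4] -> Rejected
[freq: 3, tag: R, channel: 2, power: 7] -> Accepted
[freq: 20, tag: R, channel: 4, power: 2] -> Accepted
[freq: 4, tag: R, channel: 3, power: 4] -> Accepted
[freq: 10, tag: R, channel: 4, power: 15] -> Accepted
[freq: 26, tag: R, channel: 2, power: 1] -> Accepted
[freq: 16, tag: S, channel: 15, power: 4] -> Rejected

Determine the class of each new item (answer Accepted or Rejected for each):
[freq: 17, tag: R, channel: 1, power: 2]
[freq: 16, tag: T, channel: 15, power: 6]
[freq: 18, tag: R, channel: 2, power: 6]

Accepted, Rejected, Accepted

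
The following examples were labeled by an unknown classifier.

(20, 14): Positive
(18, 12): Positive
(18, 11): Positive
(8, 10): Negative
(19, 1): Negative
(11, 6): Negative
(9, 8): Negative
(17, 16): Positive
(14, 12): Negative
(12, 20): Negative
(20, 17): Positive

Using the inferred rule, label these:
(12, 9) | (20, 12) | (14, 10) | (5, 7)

Negative, Positive, Negative, Negative

The simplest hypothesis consistent with all the labels is: first > second AND sum ≥ 29.
(12, 9): 12 > 9, 12+9 = 21 — doesn't qualify, so Negative. (20, 12): 20 > 12, 20+12 = 32 — qualifies, so Positive. (14, 10): 14 > 10, 14+10 = 24 — doesn't qualify, so Negative. (5, 7): 5 < 7, 5+7 = 12 — doesn't qualify, so Negative.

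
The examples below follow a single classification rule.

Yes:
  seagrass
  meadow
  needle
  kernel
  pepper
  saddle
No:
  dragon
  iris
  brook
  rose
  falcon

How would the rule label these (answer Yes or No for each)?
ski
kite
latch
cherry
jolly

The rule appears to be: length ≥ 5 AND contains 'e'.
ski → length 3, no 'e' → No. kite → length 4, has 'e' → No. latch → length 5, no 'e' → No. cherry → length 6, has 'e' → Yes. jolly → length 5, no 'e' → No.

No, No, No, Yes, No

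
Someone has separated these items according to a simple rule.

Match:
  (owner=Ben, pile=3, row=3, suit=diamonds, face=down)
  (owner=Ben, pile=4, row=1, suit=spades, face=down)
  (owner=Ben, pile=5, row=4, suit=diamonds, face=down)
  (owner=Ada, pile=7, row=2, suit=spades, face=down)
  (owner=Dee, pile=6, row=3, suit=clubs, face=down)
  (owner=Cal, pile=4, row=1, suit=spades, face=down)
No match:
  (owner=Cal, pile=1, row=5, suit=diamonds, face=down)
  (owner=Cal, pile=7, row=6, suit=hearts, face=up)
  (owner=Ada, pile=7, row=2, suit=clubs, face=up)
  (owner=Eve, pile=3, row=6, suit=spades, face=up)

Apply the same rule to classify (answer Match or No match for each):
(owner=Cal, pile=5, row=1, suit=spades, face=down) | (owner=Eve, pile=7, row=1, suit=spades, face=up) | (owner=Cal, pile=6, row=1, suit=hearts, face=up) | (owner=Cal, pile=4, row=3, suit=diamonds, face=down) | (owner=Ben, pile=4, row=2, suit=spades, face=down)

Every 'Match' example satisfies: face is down AND row ≤ 4. None of the 'No match' examples do.
(owner=Cal, pile=5, row=1, suit=spades, face=down) — face is down, row = 1, hence Match.
(owner=Eve, pile=7, row=1, suit=spades, face=up) — face is up, row = 1, hence No match.
(owner=Cal, pile=6, row=1, suit=hearts, face=up) — face is up, row = 1, hence No match.
(owner=Cal, pile=4, row=3, suit=diamonds, face=down) — face is down, row = 3, hence Match.
(owner=Ben, pile=4, row=2, suit=spades, face=down) — face is down, row = 2, hence Match.

Match, No match, No match, Match, Match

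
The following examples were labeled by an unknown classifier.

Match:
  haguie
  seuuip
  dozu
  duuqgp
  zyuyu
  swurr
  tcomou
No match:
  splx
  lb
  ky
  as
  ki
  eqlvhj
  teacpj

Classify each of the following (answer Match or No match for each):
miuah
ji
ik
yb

Match, No match, No match, No match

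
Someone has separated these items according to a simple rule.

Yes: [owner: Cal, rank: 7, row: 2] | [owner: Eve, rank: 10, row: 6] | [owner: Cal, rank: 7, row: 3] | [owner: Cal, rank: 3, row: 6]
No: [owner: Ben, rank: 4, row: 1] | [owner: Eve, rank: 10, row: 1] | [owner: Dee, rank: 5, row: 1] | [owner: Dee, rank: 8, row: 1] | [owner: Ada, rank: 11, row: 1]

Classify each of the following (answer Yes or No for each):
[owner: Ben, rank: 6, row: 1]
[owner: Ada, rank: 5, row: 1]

Rule: row ≥ 2. This holds for each 'Yes' example and fails for each 'No' one.
[owner: Ben, rank: 6, row: 1]: No (row = 1).
[owner: Ada, rank: 5, row: 1]: No (row = 1).

No, No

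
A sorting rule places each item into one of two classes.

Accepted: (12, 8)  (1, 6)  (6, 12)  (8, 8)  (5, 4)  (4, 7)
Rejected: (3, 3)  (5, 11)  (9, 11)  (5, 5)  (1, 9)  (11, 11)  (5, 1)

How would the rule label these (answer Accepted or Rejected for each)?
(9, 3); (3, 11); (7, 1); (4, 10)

Rejected, Rejected, Rejected, Accepted

Checking candidate rules against both groups, what survives is: product is even.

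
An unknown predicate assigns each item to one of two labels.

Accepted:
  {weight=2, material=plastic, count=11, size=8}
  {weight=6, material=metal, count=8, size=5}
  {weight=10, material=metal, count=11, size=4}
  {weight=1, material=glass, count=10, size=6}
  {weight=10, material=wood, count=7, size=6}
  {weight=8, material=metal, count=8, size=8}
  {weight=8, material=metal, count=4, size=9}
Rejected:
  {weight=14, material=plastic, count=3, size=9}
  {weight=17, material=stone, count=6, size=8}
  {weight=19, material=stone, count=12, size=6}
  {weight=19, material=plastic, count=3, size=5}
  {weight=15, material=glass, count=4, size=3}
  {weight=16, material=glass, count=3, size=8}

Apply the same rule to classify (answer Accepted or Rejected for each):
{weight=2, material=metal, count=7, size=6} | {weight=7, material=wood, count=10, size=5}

The pattern is that an item is 'Accepted' exactly when: weight ≤ 10.
{weight=2, material=metal, count=7, size=6} → weight = 2 → Accepted.
{weight=7, material=wood, count=10, size=5} → weight = 7 → Accepted.

Accepted, Accepted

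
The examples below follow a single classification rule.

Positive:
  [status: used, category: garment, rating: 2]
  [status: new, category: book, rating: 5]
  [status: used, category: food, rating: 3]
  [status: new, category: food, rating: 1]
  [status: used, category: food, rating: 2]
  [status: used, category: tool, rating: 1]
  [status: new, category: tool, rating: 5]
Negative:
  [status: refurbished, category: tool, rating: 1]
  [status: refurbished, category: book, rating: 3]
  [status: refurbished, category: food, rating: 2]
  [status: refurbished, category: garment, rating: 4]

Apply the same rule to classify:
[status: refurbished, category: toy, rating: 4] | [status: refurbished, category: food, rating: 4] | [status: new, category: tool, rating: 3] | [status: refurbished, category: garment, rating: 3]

Looking at the examples, the only property every 'Positive' case has and every 'Negative' case lacks is: status is not refurbished.
[status: refurbished, category: toy, rating: 4] → status is refurbished → Negative.
[status: refurbished, category: food, rating: 4] → status is refurbished → Negative.
[status: new, category: tool, rating: 3] → status is new → Positive.
[status: refurbished, category: garment, rating: 3] → status is refurbished → Negative.

Negative, Negative, Positive, Negative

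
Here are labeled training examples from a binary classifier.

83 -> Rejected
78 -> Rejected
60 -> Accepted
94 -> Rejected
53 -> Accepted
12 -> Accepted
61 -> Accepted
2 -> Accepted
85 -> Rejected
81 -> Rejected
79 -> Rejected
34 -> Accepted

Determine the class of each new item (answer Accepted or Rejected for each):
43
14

All 'Accepted' examples share one property — at most 61 — and every 'Rejected' example lacks it.

Accepted, Accepted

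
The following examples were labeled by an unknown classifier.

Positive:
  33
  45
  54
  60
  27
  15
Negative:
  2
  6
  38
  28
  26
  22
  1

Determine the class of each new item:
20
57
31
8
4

One predicate separates the groups cleanly: multiple of 3 AND at least 15.
20 → 20 = 3·6 + 2, 20 ≥ 15 → Negative.
57 → 57 = 3·19, 57 ≥ 15 → Positive.
31 → 31 = 3·10 + 1, 31 ≥ 15 → Negative.
8 → 8 = 3·2 + 2, 8 < 15 → Negative.
4 → 4 = 3·1 + 1, 4 < 15 → Negative.

Negative, Positive, Negative, Negative, Negative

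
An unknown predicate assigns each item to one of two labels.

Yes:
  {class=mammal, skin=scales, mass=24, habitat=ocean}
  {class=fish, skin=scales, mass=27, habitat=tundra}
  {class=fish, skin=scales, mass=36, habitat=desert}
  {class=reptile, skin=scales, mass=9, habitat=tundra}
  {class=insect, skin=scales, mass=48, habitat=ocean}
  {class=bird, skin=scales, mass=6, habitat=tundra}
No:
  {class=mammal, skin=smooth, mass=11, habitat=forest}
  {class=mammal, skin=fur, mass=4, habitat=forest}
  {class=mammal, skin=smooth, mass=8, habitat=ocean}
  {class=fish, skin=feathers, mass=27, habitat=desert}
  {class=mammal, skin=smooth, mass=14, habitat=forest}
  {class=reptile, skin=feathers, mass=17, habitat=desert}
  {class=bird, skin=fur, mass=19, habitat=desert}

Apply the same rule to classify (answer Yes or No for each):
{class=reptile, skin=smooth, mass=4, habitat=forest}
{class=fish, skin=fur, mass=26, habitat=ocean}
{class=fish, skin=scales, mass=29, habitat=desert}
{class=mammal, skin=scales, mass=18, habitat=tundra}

The common property of the 'Yes' items is: skin is scales. No 'No' item has it.
{class=reptile, skin=smooth, mass=4, habitat=forest} → skin is smooth → No. {class=fish, skin=fur, mass=26, habitat=ocean} → skin is fur → No. {class=fish, skin=scales, mass=29, habitat=desert} → skin is scales → Yes. {class=mammal, skin=scales, mass=18, habitat=tundra} → skin is scales → Yes.

No, No, Yes, Yes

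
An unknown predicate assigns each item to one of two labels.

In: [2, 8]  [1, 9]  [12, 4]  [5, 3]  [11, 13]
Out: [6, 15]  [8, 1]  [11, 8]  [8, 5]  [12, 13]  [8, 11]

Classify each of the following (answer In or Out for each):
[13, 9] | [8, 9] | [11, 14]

Checking candidate rules against both groups, what survives is: sum is even.
[13, 9]: 13+9 = 22 — satisfies this, so In. [8, 9]: 8+9 = 17 — does not pass, so Out. [11, 14]: 11+14 = 25 — does not pass, so Out.

In, Out, Out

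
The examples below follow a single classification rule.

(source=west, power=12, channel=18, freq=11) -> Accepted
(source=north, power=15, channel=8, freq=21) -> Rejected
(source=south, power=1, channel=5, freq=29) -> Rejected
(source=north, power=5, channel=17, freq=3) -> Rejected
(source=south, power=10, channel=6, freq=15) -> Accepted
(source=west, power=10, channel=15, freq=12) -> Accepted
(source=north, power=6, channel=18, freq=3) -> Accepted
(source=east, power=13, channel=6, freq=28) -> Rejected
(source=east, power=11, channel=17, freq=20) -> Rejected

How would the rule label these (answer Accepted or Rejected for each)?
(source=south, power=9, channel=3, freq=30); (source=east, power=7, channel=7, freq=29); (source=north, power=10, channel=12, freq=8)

The classifier is using: power is even.

Rejected, Rejected, Accepted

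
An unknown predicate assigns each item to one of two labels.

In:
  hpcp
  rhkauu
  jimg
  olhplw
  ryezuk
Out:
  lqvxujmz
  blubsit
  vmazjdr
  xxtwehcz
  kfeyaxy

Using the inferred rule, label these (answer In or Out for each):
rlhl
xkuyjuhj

In, Out

The rule appears to be: length ≤ 6.
rlhl — length 4, hence In. xkuyjuhj — length 8, hence Out.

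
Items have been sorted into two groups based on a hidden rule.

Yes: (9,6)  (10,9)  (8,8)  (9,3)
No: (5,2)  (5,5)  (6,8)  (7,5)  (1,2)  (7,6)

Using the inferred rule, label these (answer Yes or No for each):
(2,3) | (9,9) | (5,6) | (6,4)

All 'Yes' examples share one property — first ≥ 8 — and every 'No' example lacks it.

No, Yes, No, No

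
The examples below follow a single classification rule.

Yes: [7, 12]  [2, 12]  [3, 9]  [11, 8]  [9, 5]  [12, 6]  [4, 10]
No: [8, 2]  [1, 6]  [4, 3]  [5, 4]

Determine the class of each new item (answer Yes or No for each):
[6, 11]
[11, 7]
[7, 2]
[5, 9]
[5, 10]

The simplest hypothesis consistent with all the labels is: sum ≥ 12.

Yes, Yes, No, Yes, Yes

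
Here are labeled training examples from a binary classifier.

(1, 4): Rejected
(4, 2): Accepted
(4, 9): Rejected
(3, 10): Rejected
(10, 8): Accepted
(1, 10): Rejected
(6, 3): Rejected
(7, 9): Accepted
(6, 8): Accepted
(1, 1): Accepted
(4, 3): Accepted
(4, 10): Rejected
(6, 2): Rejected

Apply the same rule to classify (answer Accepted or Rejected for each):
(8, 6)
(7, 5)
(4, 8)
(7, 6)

Accepted, Accepted, Rejected, Accepted

The rule appears to be: |first − second| ≤ 2.
(8, 6) → |8−6| = 2 → Accepted.
(7, 5) → |7−5| = 2 → Accepted.
(4, 8) → |4−8| = 4 → Rejected.
(7, 6) → |7−6| = 1 → Accepted.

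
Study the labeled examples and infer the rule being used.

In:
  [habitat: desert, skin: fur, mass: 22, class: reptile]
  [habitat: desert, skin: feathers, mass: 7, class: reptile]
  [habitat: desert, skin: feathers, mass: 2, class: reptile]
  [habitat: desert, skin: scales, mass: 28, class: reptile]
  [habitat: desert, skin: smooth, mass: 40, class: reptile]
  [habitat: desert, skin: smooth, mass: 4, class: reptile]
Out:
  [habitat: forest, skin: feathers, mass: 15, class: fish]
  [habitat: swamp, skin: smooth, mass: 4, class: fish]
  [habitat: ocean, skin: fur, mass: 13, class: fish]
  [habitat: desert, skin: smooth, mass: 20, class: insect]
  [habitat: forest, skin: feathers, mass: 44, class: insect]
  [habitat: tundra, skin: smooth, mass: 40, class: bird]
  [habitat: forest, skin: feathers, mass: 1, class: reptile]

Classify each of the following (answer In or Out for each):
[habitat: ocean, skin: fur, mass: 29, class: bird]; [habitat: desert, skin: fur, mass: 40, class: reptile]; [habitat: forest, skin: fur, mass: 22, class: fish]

Out, In, Out

'In' ⟺ class is reptile AND habitat is desert.
[habitat: ocean, skin: fur, mass: 29, class: bird]: class is bird, habitat is ocean, doesn't match → Out.
[habitat: desert, skin: fur, mass: 40, class: reptile]: class is reptile, habitat is desert, checks out → In.
[habitat: forest, skin: fur, mass: 22, class: fish]: class is fish, habitat is forest, doesn't match → Out.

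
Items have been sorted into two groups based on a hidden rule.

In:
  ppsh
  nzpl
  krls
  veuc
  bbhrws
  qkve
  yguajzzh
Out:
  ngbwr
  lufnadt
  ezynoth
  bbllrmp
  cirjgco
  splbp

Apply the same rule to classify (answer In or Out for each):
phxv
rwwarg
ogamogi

The distinguishing property — even length — holds for all the 'In' cases and none of the 'Out' cases.
phxv: length 4, qualifies → In. rwwarg: length 6, qualifies → In. ogamogi: length 7, doesn't match → Out.

In, In, Out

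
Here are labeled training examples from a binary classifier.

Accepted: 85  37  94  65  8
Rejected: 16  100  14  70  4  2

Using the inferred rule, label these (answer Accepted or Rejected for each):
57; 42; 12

The simplest hypothesis consistent with all the labels is: digit sum ≥ 8.

Accepted, Rejected, Rejected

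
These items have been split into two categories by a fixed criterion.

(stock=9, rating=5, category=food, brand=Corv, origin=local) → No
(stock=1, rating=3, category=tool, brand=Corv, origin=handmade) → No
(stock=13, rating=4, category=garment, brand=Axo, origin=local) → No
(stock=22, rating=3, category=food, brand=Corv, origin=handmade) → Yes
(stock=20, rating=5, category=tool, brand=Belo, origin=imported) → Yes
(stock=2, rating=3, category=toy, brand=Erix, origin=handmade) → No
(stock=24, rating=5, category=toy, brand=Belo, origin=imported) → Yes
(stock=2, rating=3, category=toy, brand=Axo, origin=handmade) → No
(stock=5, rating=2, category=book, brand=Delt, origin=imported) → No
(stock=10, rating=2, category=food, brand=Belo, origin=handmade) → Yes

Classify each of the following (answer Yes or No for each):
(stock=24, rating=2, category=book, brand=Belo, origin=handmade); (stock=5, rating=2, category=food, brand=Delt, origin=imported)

Yes, No

The common property of the 'Yes' items is: brand is Belo OR stock = 22. No 'No' item has it.
(stock=24, rating=2, category=book, brand=Belo, origin=handmade): Yes (brand is Belo, stock = 24).
(stock=5, rating=2, category=food, brand=Delt, origin=imported): No (brand is Delt, stock = 5).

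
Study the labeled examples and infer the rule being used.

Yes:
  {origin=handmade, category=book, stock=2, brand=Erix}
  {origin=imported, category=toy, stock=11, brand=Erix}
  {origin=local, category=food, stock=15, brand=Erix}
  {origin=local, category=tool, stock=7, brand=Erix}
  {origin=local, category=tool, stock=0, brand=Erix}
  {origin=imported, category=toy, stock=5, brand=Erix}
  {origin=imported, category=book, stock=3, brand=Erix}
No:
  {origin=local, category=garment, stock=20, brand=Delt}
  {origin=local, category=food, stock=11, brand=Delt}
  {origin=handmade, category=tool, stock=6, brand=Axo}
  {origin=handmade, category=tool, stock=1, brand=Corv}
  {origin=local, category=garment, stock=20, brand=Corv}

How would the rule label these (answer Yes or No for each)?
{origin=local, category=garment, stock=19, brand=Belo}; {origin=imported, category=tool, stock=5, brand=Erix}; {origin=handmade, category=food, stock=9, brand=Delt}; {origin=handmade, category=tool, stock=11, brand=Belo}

No, Yes, No, No

The common property of the 'Yes' items is: brand is Erix. No 'No' item has it.
No: {origin=local, category=garment, stock=19, brand=Belo}, since brand is Belo.
Yes: {origin=imported, category=tool, stock=5, brand=Erix}, since brand is Erix.
No: {origin=handmade, category=food, stock=9, brand=Delt}, since brand is Delt.
No: {origin=handmade, category=tool, stock=11, brand=Belo}, since brand is Belo.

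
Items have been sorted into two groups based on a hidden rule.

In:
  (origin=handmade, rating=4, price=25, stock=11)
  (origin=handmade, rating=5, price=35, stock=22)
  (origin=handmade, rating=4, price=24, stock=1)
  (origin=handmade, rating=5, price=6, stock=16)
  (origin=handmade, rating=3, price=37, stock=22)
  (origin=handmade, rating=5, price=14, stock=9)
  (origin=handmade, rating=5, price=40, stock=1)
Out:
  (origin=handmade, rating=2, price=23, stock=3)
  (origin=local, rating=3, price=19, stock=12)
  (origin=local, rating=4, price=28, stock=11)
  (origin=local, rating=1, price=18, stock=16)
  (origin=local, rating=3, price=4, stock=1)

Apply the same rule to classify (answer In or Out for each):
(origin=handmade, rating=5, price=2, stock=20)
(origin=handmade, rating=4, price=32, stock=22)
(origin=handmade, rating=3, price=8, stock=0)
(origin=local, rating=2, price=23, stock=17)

In, In, In, Out

The simplest hypothesis consistent with all the labels is: origin is handmade AND rating ≥ 3.
In: (origin=handmade, rating=5, price=2, stock=20), since origin is handmade, rating = 5. In: (origin=handmade, rating=4, price=32, stock=22), since origin is handmade, rating = 4. In: (origin=handmade, rating=3, price=8, stock=0), since origin is handmade, rating = 3. Out: (origin=local, rating=2, price=23, stock=17), since origin is local, rating = 2.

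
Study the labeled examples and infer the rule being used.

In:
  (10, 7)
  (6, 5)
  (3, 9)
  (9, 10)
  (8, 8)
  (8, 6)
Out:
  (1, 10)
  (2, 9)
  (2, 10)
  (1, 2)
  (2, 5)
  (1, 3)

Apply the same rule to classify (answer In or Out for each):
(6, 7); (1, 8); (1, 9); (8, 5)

The rule appears to be: first ≥ 3.
(6, 7): first 6, meets the rule → In. (1, 8): first 1, fails the rule → Out. (1, 9): first 1, fails the rule → Out. (8, 5): first 8, meets the rule → In.

In, Out, Out, In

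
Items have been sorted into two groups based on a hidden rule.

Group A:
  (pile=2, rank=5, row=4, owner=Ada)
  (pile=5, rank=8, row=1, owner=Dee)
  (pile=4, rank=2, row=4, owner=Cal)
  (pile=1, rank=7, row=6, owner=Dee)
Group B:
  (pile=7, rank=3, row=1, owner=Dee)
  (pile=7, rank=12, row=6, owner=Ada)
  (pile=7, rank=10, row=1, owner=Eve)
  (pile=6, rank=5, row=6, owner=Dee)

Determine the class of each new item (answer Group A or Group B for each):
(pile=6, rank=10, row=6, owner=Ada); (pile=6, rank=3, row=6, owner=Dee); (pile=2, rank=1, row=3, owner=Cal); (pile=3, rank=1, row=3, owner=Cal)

Group B, Group B, Group A, Group A

The pattern is that an item is 'Group A' exactly when: pile ≤ 5.
(pile=6, rank=10, row=6, owner=Ada): Group B (pile = 6).
(pile=6, rank=3, row=6, owner=Dee): Group B (pile = 6).
(pile=2, rank=1, row=3, owner=Cal): Group A (pile = 2).
(pile=3, rank=1, row=3, owner=Cal): Group A (pile = 3).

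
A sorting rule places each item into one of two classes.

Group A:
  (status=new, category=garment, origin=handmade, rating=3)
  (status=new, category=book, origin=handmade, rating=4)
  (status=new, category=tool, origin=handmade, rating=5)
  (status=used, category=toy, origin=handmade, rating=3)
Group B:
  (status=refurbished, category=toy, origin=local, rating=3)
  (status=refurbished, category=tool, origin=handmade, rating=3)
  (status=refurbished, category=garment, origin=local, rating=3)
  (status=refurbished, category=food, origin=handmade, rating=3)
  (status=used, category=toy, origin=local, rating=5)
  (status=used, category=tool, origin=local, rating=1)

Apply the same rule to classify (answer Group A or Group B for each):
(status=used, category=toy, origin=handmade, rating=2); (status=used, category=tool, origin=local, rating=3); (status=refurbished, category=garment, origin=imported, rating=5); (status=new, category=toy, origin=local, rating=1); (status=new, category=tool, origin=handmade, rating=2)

The common property of the 'Group A' items is: status is not refurbished AND origin is handmade. No 'Group B' item has it.

Group A, Group B, Group B, Group B, Group A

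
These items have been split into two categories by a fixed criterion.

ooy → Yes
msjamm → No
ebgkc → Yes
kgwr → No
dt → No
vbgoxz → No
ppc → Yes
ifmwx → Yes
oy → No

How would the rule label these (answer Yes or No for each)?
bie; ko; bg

Yes, No, No

Checking candidate rules against both groups, what survives is: odd length.
bie: Yes (length 3). ko: No (length 2). bg: No (length 2).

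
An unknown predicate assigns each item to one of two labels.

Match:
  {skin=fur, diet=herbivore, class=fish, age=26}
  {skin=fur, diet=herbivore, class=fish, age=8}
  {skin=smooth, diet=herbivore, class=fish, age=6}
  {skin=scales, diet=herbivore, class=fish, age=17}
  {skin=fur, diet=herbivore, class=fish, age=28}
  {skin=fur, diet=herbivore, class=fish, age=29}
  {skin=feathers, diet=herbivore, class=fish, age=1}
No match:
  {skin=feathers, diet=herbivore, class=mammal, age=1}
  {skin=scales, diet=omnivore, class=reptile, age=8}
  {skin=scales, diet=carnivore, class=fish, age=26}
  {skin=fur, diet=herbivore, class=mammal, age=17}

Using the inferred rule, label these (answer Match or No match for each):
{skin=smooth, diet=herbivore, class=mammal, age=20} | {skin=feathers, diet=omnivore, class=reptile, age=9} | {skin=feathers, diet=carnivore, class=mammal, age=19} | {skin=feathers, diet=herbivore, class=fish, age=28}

One predicate separates the groups cleanly: diet is herbivore AND class is fish.
{skin=smooth, diet=herbivore, class=mammal, age=20} — diet is herbivore, class is mammal, hence No match.
{skin=feathers, diet=omnivore, class=reptile, age=9} — diet is omnivore, class is reptile, hence No match.
{skin=feathers, diet=carnivore, class=mammal, age=19} — diet is carnivore, class is mammal, hence No match.
{skin=feathers, diet=herbivore, class=fish, age=28} — diet is herbivore, class is fish, hence Match.

No match, No match, No match, Match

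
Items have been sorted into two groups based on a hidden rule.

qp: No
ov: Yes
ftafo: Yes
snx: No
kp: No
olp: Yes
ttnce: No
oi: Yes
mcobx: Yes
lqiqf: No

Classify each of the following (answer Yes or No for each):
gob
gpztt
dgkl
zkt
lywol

Yes, No, No, No, Yes

The classifier is using: contains 'o'.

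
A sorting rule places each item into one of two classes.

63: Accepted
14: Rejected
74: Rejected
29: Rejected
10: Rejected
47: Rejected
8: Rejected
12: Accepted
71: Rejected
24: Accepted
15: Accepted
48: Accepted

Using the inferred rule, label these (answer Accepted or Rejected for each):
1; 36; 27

Rejected, Accepted, Accepted

Comparing the two groups points to one rule — multiple of 3.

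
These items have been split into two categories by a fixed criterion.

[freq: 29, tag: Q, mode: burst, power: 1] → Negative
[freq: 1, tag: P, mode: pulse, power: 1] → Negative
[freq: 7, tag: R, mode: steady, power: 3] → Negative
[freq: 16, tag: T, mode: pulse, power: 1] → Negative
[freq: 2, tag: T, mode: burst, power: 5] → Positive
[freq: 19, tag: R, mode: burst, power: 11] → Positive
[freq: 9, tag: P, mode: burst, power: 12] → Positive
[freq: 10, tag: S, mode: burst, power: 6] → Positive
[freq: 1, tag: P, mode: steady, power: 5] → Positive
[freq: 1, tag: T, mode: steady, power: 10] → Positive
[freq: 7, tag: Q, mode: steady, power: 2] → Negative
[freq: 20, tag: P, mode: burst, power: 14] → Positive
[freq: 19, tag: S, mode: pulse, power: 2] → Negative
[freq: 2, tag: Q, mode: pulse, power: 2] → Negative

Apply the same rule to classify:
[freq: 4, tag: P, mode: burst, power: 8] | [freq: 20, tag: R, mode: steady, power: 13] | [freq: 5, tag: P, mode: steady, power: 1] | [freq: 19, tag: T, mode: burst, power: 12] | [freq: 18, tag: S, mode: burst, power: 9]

Positive, Positive, Negative, Positive, Positive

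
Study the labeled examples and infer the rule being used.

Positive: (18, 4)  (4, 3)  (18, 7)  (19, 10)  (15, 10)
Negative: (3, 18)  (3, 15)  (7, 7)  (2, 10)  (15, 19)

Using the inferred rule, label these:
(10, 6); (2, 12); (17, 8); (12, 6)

Looking at the examples, the only property every 'Positive' case has and every 'Negative' case lacks is: first > second.
Positive: (10, 6), since 10 > 6.
Negative: (2, 12), since 2 < 12.
Positive: (17, 8), since 17 > 8.
Positive: (12, 6), since 12 > 6.

Positive, Negative, Positive, Positive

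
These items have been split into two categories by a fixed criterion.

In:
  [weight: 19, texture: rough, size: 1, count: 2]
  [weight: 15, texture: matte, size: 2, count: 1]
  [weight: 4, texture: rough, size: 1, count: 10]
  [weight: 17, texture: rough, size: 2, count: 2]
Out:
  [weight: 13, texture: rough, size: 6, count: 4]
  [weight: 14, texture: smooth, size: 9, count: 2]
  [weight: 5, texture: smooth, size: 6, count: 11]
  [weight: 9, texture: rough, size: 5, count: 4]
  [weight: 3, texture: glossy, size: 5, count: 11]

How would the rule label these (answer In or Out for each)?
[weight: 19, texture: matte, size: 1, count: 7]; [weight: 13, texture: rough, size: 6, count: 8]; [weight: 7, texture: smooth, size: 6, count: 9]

In, Out, Out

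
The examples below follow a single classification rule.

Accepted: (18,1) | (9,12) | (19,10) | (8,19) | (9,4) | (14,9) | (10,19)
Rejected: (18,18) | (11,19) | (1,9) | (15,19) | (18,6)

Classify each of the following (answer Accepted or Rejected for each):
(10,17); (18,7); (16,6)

Accepted, Accepted, Rejected

The distinguishing property — sum is odd — holds for all the 'Accepted' cases and none of the 'Rejected' cases.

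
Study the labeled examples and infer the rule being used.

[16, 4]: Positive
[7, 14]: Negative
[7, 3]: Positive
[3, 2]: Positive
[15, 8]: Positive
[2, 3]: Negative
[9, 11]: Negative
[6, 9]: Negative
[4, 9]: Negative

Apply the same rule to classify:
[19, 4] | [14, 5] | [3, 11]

The distinguishing property — first > second — holds for all the 'Positive' cases and none of the 'Negative' cases.
[19, 4]: 19 > 4 — matches, so Positive.
[14, 5]: 14 > 5 — matches, so Positive.
[3, 11]: 3 < 11 — fails the rule, so Negative.

Positive, Positive, Negative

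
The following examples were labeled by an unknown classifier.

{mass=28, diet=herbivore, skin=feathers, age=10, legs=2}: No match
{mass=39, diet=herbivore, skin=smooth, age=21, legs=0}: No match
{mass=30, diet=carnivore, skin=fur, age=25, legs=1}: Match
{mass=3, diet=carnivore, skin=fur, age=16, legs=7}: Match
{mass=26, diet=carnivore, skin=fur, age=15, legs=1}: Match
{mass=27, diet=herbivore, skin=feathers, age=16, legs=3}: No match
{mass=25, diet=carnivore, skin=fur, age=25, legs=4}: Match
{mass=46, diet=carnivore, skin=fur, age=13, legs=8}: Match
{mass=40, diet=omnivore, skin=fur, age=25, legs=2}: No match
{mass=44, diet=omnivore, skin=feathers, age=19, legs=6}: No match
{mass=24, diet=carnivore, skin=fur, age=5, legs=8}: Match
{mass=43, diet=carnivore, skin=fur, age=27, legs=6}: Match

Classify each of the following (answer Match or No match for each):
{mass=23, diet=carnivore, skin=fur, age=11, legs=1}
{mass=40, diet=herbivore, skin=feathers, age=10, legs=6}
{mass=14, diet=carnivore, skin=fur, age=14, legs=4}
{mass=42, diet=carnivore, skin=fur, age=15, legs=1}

Match, No match, Match, Match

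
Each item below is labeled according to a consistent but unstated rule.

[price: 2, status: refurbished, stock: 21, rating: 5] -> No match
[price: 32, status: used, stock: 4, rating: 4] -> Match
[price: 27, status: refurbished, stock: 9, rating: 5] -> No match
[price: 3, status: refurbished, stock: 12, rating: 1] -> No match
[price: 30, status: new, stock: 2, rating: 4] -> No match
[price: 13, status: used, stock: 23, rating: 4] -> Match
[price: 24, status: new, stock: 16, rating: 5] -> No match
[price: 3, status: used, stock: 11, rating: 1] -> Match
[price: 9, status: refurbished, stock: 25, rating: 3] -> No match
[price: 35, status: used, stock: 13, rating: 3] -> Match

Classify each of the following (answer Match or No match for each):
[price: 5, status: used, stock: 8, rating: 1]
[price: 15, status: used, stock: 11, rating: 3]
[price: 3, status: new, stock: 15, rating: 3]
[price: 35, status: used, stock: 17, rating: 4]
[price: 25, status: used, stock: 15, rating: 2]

Match, Match, No match, Match, Match

The distinguishing property — status is used — holds for all the 'Match' cases and none of the 'No match' cases.
[price: 5, status: used, stock: 8, rating: 1]: status is used — passes, so Match. [price: 15, status: used, stock: 11, rating: 3]: status is used — passes, so Match. [price: 3, status: new, stock: 15, rating: 3]: status is new — doesn't match, so No match. [price: 35, status: used, stock: 17, rating: 4]: status is used — passes, so Match. [price: 25, status: used, stock: 15, rating: 2]: status is used — passes, so Match.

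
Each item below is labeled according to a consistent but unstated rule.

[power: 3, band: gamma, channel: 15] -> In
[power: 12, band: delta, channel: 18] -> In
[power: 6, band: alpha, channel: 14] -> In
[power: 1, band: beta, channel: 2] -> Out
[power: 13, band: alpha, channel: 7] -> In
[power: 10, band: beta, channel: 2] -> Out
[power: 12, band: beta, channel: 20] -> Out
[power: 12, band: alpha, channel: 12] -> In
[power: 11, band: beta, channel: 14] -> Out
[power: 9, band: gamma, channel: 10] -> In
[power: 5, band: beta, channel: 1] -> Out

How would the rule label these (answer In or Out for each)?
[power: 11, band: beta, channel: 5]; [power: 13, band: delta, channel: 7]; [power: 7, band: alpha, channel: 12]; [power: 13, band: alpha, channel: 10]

Out, In, In, In

The pattern is that an item is 'In' exactly when: band is not beta.
[power: 11, band: beta, channel: 5] — band is beta, hence Out.
[power: 13, band: delta, channel: 7] — band is delta, hence In.
[power: 7, band: alpha, channel: 12] — band is alpha, hence In.
[power: 13, band: alpha, channel: 10] — band is alpha, hence In.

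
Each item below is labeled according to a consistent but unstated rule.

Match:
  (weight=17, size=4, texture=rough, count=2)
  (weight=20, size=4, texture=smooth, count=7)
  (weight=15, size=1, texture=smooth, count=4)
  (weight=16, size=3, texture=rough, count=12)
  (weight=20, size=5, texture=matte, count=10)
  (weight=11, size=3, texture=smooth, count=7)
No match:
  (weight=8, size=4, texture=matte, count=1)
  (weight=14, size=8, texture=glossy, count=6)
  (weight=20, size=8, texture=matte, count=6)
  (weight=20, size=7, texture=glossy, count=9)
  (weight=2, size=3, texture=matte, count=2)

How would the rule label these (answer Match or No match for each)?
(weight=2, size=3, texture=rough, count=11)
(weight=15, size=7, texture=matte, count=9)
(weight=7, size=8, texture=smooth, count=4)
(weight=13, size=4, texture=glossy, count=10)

No match, No match, No match, Match

All 'Match' examples share one property — weight ≥ 11 AND size ≤ 5 — and every 'No match' example lacks it.
(weight=2, size=3, texture=rough, count=11) → weight = 2, size = 3 → No match.
(weight=15, size=7, texture=matte, count=9) → weight = 15, size = 7 → No match.
(weight=7, size=8, texture=smooth, count=4) → weight = 7, size = 8 → No match.
(weight=13, size=4, texture=glossy, count=10) → weight = 13, size = 4 → Match.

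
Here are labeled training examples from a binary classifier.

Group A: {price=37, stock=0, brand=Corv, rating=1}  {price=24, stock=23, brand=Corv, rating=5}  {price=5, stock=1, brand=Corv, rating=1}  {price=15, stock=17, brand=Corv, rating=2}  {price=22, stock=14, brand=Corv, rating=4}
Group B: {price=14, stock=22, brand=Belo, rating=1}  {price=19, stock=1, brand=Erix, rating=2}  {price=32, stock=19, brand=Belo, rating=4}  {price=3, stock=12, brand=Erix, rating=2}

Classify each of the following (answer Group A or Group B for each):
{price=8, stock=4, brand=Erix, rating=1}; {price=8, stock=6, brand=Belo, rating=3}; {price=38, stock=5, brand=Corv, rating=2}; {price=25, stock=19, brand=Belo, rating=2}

'Group A' ⟺ brand is Corv.
{price=8, stock=4, brand=Erix, rating=1}: Group B (brand is Erix). {price=8, stock=6, brand=Belo, rating=3}: Group B (brand is Belo). {price=38, stock=5, brand=Corv, rating=2}: Group A (brand is Corv). {price=25, stock=19, brand=Belo, rating=2}: Group B (brand is Belo).

Group B, Group B, Group A, Group B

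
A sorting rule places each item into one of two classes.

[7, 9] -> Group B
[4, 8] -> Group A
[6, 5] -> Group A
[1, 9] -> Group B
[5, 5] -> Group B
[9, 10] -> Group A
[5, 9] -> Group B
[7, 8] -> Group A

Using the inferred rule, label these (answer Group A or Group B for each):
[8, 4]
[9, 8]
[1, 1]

All 'Group A' examples share one property — product is even — and every 'Group B' example lacks it.
[8, 4]: 8·4 = 32 — satisfies this, so Group A.
[9, 8]: 9·8 = 72 — satisfies this, so Group A.
[1, 1]: 1·1 = 1 — does not satisfy this, so Group B.

Group A, Group A, Group B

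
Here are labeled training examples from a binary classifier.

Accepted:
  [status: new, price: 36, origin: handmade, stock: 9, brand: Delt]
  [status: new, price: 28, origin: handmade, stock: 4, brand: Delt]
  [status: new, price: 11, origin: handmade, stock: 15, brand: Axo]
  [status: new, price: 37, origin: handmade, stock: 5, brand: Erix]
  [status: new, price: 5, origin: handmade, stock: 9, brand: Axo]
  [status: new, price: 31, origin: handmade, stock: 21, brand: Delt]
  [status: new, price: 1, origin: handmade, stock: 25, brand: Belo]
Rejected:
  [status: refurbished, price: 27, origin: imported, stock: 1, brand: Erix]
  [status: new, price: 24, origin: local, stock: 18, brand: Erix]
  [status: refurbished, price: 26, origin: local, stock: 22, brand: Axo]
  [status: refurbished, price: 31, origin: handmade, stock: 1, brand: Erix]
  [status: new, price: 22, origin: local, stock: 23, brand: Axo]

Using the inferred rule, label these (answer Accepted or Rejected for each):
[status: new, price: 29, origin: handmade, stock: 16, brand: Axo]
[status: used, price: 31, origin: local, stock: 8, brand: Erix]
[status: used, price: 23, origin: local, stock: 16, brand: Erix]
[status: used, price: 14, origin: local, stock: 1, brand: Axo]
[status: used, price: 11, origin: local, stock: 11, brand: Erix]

Accepted, Rejected, Rejected, Rejected, Rejected

The pattern is that an item is 'Accepted' exactly when: origin is handmade AND status is new.
[status: new, price: 29, origin: handmade, stock: 16, brand: Axo]: origin is handmade, status is new — checks out, so Accepted.
[status: used, price: 31, origin: local, stock: 8, brand: Erix]: origin is local, status is used — does not satisfy this, so Rejected.
[status: used, price: 23, origin: local, stock: 16, brand: Erix]: origin is local, status is used — does not satisfy this, so Rejected.
[status: used, price: 14, origin: local, stock: 1, brand: Axo]: origin is local, status is used — does not satisfy this, so Rejected.
[status: used, price: 11, origin: local, stock: 11, brand: Erix]: origin is local, status is used — does not satisfy this, so Rejected.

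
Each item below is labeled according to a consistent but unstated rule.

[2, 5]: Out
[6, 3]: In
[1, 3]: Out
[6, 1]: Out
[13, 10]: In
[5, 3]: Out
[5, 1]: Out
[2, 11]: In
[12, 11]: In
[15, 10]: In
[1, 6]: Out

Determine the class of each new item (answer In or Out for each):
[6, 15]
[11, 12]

The pattern is that an item is 'In' exactly when: sum ≥ 9.
[6, 15]: 6+15 = 21 — fits, so In. [11, 12]: 11+12 = 23 — fits, so In.

In, In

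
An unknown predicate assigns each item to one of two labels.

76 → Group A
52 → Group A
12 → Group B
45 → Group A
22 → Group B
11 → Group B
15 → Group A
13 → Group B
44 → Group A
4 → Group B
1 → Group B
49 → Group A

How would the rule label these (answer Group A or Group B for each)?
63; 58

The rule appears to be: digit sum ≥ 5.
Group A: 63, since digit sum 6+3 = 9.
Group A: 58, since digit sum 5+8 = 13.

Group A, Group A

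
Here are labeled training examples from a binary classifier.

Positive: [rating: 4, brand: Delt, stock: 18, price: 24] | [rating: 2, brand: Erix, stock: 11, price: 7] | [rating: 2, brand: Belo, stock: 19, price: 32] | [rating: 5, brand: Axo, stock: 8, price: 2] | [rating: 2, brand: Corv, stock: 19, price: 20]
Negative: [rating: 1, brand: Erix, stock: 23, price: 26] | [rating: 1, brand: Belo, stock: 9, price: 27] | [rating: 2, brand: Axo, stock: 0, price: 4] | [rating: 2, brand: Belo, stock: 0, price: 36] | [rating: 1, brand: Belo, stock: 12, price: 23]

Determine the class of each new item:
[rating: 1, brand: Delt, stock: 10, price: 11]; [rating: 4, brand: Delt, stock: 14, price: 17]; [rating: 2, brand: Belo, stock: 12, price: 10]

Negative, Positive, Positive

The common property of the 'Positive' items is: stock ≥ 8 AND rating ≥ 2. No 'Negative' item has it.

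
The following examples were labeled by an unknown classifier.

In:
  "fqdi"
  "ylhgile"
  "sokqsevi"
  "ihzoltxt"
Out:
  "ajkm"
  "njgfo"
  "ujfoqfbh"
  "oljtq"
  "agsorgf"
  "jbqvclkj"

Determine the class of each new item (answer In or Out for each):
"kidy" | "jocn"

The pattern is that an item is 'In' exactly when: contains 'i'.
In: "kidy", since has 'i'.
Out: "jocn", since no 'i'.

In, Out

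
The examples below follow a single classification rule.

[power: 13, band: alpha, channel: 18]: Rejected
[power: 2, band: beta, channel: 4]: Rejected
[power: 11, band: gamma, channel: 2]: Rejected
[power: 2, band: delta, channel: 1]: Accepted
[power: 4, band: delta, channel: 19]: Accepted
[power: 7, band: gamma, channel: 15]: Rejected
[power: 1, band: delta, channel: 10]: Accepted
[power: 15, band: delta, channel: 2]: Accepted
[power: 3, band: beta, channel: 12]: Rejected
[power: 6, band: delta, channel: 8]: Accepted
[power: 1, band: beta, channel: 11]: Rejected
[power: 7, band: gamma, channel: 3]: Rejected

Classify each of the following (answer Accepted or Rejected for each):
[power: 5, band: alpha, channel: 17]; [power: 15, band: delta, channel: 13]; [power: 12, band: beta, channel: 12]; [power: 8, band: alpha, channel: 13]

A rule that fits every label: band is delta — true of each 'Accepted' example, false of each 'Rejected' one.
[power: 5, band: alpha, channel: 17]: band is alpha, does not fit → Rejected.
[power: 15, band: delta, channel: 13]: band is delta, passes → Accepted.
[power: 12, band: beta, channel: 12]: band is beta, does not fit → Rejected.
[power: 8, band: alpha, channel: 13]: band is alpha, does not fit → Rejected.

Rejected, Accepted, Rejected, Rejected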